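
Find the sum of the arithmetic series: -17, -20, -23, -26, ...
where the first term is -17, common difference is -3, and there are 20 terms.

Sₙ = n/2 × (first + last)
Last term = a + (n-1)d = -17 + (20-1)×(-3) = -74
S_20 = 20/2 × (-17 + (-74))
S_20 = 20/2 × (-91) = -910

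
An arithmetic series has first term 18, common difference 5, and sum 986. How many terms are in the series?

Using S = n/2 × [2a + (n-1)d]
986 = n/2 × [2(18) + (n-1)(5)]
986 = n/2 × [36 + 5n - 5]
1972 = n × [31 + 5n]
5n² + (31)n - 1972 = 0
Discriminant: Δ = (31)² - 4(5)(-1972) = 961 + 39440 = 40401
√Δ = 201
n = [-(31) + √Δ] / (2·5) = (-31 + 201) / 10 = 170 / 10 = 17
(The negative root is discarded since n must be a positive integer.)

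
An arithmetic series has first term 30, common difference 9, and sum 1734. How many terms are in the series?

Using S = n/2 × [2a + (n-1)d]
1734 = n/2 × [2(30) + (n-1)(9)]
1734 = n/2 × [60 + 9n - 9]
3468 = n × [51 + 9n]
9n² + (51)n - 3468 = 0
Discriminant: Δ = (51)² - 4(9)(-3468) = 2601 + 124848 = 127449
√Δ = 357
n = [-(51) + √Δ] / (2·9) = (-51 + 357) / 18 = 306 / 18 = 17
(The negative root is discarded since n must be a positive integer.)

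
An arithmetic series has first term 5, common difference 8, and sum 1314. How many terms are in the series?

Using S = n/2 × [2a + (n-1)d]
1314 = n/2 × [2(5) + (n-1)(8)]
1314 = n/2 × [10 + 8n - 8]
2628 = n × [2 + 8n]
8n² + (2)n - 2628 = 0
Discriminant: Δ = (2)² - 4(8)(-2628) = 4 + 84096 = 84100
√Δ = 290
n = [-(2) + √Δ] / (2·8) = (-2 + 290) / 16 = 288 / 16 = 18
(The negative root is discarded since n must be a positive integer.)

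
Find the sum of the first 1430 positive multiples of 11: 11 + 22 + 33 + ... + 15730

Factor out 11: = 11(1 + 2 + ... + 1430) = 11 × n(n+1)/2
= 11 × 1430×1431/2
= 11 × 1023165
= 11254815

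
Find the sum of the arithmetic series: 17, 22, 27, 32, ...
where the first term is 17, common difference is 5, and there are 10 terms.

Sₙ = n/2 × (first + last)
Last term = a + (n-1)d = 17 + (10-1)×5 = 62
S_10 = 10/2 × (17 + 62)
S_10 = 10/2 × 79 = 395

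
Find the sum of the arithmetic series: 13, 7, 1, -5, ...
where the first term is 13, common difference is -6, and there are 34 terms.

Sₙ = n/2 × (first + last)
Last term = a + (n-1)d = 13 + (34-1)×(-6) = -185
S_34 = 34/2 × (13 + (-185))
S_34 = 34/2 × (-172) = -2924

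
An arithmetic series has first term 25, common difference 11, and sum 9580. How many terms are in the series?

Using S = n/2 × [2a + (n-1)d]
9580 = n/2 × [2(25) + (n-1)(11)]
9580 = n/2 × [50 + 11n - 11]
19160 = n × [39 + 11n]
11n² + (39)n - 19160 = 0
Discriminant: Δ = (39)² - 4(11)(-19160) = 1521 + 843040 = 844561
√Δ = 919
n = [-(39) + √Δ] / (2·11) = (-39 + 919) / 22 = 880 / 22 = 40
(The negative root is discarded since n must be a positive integer.)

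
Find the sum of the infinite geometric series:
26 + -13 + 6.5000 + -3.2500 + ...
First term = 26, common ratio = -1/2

For |r| < 1, S = a / (1 - r)
S = 26 / (1 - (-1/2))
S = 26 / (3/2)
S = 52/3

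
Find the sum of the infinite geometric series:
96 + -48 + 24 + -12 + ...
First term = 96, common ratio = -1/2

For |r| < 1, S = a / (1 - r)
S = 96 / (1 - (-1/2))
S = 96 / (3/2)
S = 64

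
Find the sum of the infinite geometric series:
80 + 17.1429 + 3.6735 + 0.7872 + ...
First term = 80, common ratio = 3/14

For |r| < 1, S = a / (1 - r)
S = 80 / (1 - (3/14))
S = 80 / (11/14)
S = 1120/11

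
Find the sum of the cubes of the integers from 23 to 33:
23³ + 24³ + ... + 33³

Use ∑_{k=1}^{n} k³ = [n(n+1)/2]², then subtract the first 22 terms.
∑_{k=1}^{33} k³ = [33×34/2]² = 561² = 314721
∑_{k=1}^{22} k³ = [22×23/2]² = 253² = 64009
∑_{k=23}^{33} k³ = 314721 - 64009 = 250712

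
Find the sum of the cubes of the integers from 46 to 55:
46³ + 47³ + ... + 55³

Use ∑_{k=1}^{n} k³ = [n(n+1)/2]², then subtract the first 45 terms.
∑_{k=1}^{55} k³ = [55×56/2]² = 1540² = 2371600
∑_{k=1}^{45} k³ = [45×46/2]² = 1035² = 1071225
∑_{k=46}^{55} k³ = 2371600 - 1071225 = 1300375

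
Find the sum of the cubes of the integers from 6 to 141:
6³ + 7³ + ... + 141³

Use ∑_{k=1}^{n} k³ = [n(n+1)/2]², then subtract the first 5 terms.
∑_{k=1}^{141} k³ = [141×142/2]² = 10011² = 100220121
∑_{k=1}^{5} k³ = [5×6/2]² = 15² = 225
∑_{k=6}^{141} k³ = 100220121 - 225 = 100219896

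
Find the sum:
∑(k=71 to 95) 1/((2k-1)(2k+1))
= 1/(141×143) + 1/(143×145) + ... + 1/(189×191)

Partial fractions: 1/((2k-1)(2k+1)) = (1/2)[1/(2k-1) - 1/(2k+1)]
The series telescopes:
= (1/2)[1/141 - 1/191]
= 25/26931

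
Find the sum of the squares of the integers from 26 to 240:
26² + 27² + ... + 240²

Use ∑_{k=1}^{n} k² = n(n+1)(2n+1)/6, then subtract the first 25 terms.
∑_{k=1}^{240} k² = 240×241×481/6 = 4636840
∑_{k=1}^{25} k² = 25×26×51/6 = 5525
∑_{k=26}^{240} k² = 4636840 - 5525 = 4631315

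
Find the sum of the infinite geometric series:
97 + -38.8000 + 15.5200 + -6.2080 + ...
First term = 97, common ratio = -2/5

For |r| < 1, S = a / (1 - r)
S = 97 / (1 - (-2/5))
S = 97 / (7/5)
S = 485/7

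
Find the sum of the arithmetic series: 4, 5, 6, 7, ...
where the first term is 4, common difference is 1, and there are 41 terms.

Sₙ = n/2 × (first + last)
Last term = a + (n-1)d = 4 + (41-1)×1 = 44
S_41 = 41/2 × (4 + 44)
S_41 = 41/2 × 48 = 984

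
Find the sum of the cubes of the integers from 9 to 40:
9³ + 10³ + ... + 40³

Use ∑_{k=1}^{n} k³ = [n(n+1)/2]², then subtract the first 8 terms.
∑_{k=1}^{40} k³ = [40×41/2]² = 820² = 672400
∑_{k=1}^{8} k³ = [8×9/2]² = 36² = 1296
∑_{k=9}^{40} k³ = 672400 - 1296 = 671104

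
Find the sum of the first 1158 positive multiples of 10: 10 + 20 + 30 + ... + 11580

Factor out 10: = 10(1 + 2 + ... + 1158) = 10 × n(n+1)/2
= 10 × 1158×1159/2
= 10 × 671061
= 6710610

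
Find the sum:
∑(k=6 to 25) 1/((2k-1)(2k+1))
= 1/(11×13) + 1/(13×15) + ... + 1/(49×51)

Partial fractions: 1/((2k-1)(2k+1)) = (1/2)[1/(2k-1) - 1/(2k+1)]
The series telescopes:
= (1/2)[1/11 - 1/51]
= 20/561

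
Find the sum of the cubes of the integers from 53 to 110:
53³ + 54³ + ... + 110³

Use ∑_{k=1}^{n} k³ = [n(n+1)/2]², then subtract the first 52 terms.
∑_{k=1}^{110} k³ = [110×111/2]² = 6105² = 37271025
∑_{k=1}^{52} k³ = [52×53/2]² = 1378² = 1898884
∑_{k=53}^{110} k³ = 37271025 - 1898884 = 35372141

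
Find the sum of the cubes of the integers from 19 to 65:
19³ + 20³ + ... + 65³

Use ∑_{k=1}^{n} k³ = [n(n+1)/2]², then subtract the first 18 terms.
∑_{k=1}^{65} k³ = [65×66/2]² = 2145² = 4601025
∑_{k=1}^{18} k³ = [18×19/2]² = 171² = 29241
∑_{k=19}^{65} k³ = 4601025 - 29241 = 4571784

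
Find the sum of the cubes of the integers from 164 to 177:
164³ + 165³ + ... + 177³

Use ∑_{k=1}^{n} k³ = [n(n+1)/2]², then subtract the first 163 terms.
∑_{k=1}^{177} k³ = [177×178/2]² = 15753² = 248157009
∑_{k=1}^{163} k³ = [163×164/2]² = 13366² = 178649956
∑_{k=164}^{177} k³ = 248157009 - 178649956 = 69507053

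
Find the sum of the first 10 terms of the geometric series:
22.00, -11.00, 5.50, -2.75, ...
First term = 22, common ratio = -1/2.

Sₙ = a(1 - rⁿ) / (1 - r)
S_10 = 22(1 - (-1/2)^10) / (1 - (-1/2))
S_10 = 22(1 - (1/1024)) / (3/2)
S_10 = 3751/256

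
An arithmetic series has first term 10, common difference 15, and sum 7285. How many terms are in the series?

Using S = n/2 × [2a + (n-1)d]
7285 = n/2 × [2(10) + (n-1)(15)]
7285 = n/2 × [20 + 15n - 15]
14570 = n × [5 + 15n]
15n² + (5)n - 14570 = 0
Discriminant: Δ = (5)² - 4(15)(-14570) = 25 + 874200 = 874225
√Δ = 935
n = [-(5) + √Δ] / (2·15) = (-5 + 935) / 30 = 930 / 30 = 31
(The negative root is discarded since n must be a positive integer.)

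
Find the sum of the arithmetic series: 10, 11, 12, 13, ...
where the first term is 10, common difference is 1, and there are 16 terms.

Sₙ = n/2 × (first + last)
Last term = a + (n-1)d = 10 + (16-1)×1 = 25
S_16 = 16/2 × (10 + 25)
S_16 = 16/2 × 35 = 280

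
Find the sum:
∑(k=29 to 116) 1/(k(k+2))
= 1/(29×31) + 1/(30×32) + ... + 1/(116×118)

Partial fractions: 1/(k(k+2)) = (1/2)[1/k - 1/(k+2)]
Telescoping leaves the first two and last two terms:
= (1/2)[1/29 + 1/30 - 1/117 - 1/118]
= 25421/1000935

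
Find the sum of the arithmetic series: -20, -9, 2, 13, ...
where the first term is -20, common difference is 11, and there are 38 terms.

Sₙ = n/2 × (first + last)
Last term = a + (n-1)d = -20 + (38-1)×11 = 387
S_38 = 38/2 × (-20 + 387)
S_38 = 38/2 × 367 = 6973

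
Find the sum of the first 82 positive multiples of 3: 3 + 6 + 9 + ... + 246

Factor out 3: = 3(1 + 2 + ... + 82) = 3 × n(n+1)/2
= 3 × 82×83/2
= 3 × 3403
= 10209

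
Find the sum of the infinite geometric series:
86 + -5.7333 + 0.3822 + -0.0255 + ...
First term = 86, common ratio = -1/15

For |r| < 1, S = a / (1 - r)
S = 86 / (1 - (-1/15))
S = 86 / (16/15)
S = 645/8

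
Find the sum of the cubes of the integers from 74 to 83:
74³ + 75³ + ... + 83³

Use ∑_{k=1}^{n} k³ = [n(n+1)/2]², then subtract the first 73 terms.
∑_{k=1}^{83} k³ = [83×84/2]² = 3486² = 12152196
∑_{k=1}^{73} k³ = [73×74/2]² = 2701² = 7295401
∑_{k=74}^{83} k³ = 12152196 - 7295401 = 4856795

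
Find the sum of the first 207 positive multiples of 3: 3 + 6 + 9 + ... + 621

Factor out 3: = 3(1 + 2 + ... + 207) = 3 × n(n+1)/2
= 3 × 207×208/2
= 3 × 21528
= 64584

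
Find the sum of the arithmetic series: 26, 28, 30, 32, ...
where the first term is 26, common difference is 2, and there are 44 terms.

Sₙ = n/2 × (first + last)
Last term = a + (n-1)d = 26 + (44-1)×2 = 112
S_44 = 44/2 × (26 + 112)
S_44 = 44/2 × 138 = 3036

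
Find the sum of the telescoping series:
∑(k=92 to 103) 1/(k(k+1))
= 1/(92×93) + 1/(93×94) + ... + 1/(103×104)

Partial fractions: 1/(k(k+1)) = 1/k - 1/(k+1)
The series telescopes:
= (1/92 - 1/93) + (1/93 - 1/94) + ... + (1/103 - 1/104)
= 1/92 - 1/104
= 3/2392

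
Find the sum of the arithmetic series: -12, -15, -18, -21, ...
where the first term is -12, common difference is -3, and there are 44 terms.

Sₙ = n/2 × (first + last)
Last term = a + (n-1)d = -12 + (44-1)×(-3) = -141
S_44 = 44/2 × (-12 + (-141))
S_44 = 44/2 × (-153) = -3366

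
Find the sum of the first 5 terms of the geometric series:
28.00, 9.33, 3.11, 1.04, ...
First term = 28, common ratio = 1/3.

Sₙ = a(1 - rⁿ) / (1 - r)
S_5 = 28(1 - (1/3)^5) / (1 - (1/3))
S_5 = 28(1 - (1/243)) / (2/3)
S_5 = 3388/81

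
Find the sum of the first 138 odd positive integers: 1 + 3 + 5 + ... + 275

Sum of first n odd numbers = n²
= 138²
= 19044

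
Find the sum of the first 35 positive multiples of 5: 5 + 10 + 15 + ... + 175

Factor out 5: = 5(1 + 2 + ... + 35) = 5 × n(n+1)/2
= 5 × 35×36/2
= 5 × 630
= 3150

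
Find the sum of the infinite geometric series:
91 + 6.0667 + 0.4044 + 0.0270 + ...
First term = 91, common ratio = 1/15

For |r| < 1, S = a / (1 - r)
S = 91 / (1 - (1/15))
S = 91 / (14/15)
S = 195/2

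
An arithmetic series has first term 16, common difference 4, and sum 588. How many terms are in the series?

Using S = n/2 × [2a + (n-1)d]
588 = n/2 × [2(16) + (n-1)(4)]
588 = n/2 × [32 + 4n - 4]
1176 = n × [28 + 4n]
4n² + (28)n - 1176 = 0
Discriminant: Δ = (28)² - 4(4)(-1176) = 784 + 18816 = 19600
√Δ = 140
n = [-(28) + √Δ] / (2·4) = (-28 + 140) / 8 = 112 / 8 = 14
(The negative root is discarded since n must be a positive integer.)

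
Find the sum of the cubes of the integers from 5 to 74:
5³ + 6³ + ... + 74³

Use ∑_{k=1}^{n} k³ = [n(n+1)/2]², then subtract the first 4 terms.
∑_{k=1}^{74} k³ = [74×75/2]² = 2775² = 7700625
∑_{k=1}^{4} k³ = [4×5/2]² = 10² = 100
∑_{k=5}^{74} k³ = 7700625 - 100 = 7700525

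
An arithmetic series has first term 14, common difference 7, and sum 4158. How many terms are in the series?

Using S = n/2 × [2a + (n-1)d]
4158 = n/2 × [2(14) + (n-1)(7)]
4158 = n/2 × [28 + 7n - 7]
8316 = n × [21 + 7n]
7n² + (21)n - 8316 = 0
Discriminant: Δ = (21)² - 4(7)(-8316) = 441 + 232848 = 233289
√Δ = 483
n = [-(21) + √Δ] / (2·7) = (-21 + 483) / 14 = 462 / 14 = 33
(The negative root is discarded since n must be a positive integer.)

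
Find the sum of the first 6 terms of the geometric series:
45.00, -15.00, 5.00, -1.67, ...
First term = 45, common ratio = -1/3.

Sₙ = a(1 - rⁿ) / (1 - r)
S_6 = 45(1 - (-1/3)^6) / (1 - (-1/3))
S_6 = 45(1 - (1/729)) / (4/3)
S_6 = 910/27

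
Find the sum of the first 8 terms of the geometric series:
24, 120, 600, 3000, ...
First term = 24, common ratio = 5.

Sₙ = a(1 - rⁿ) / (1 - r)
S_8 = 24(1 - 5^8) / (1 - 5)
S_8 = 24(1 - 390625) / (-4)
S_8 = 2343744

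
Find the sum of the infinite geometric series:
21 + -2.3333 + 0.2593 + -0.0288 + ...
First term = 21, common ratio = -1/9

For |r| < 1, S = a / (1 - r)
S = 21 / (1 - (-1/9))
S = 21 / (10/9)
S = 189/10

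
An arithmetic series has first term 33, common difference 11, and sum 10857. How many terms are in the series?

Using S = n/2 × [2a + (n-1)d]
10857 = n/2 × [2(33) + (n-1)(11)]
10857 = n/2 × [66 + 11n - 11]
21714 = n × [55 + 11n]
11n² + (55)n - 21714 = 0
Discriminant: Δ = (55)² - 4(11)(-21714) = 3025 + 955416 = 958441
√Δ = 979
n = [-(55) + √Δ] / (2·11) = (-55 + 979) / 22 = 924 / 22 = 42
(The negative root is discarded since n must be a positive integer.)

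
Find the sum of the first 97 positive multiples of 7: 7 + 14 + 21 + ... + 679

Factor out 7: = 7(1 + 2 + ... + 97) = 7 × n(n+1)/2
= 7 × 97×98/2
= 7 × 4753
= 33271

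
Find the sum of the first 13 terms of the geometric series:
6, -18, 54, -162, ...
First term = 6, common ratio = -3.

Sₙ = a(1 - rⁿ) / (1 - r)
S_13 = 6(1 - (-3)^13) / (1 - (-3))
S_13 = 6(1 - (-1594323)) / (4)
S_13 = 2391486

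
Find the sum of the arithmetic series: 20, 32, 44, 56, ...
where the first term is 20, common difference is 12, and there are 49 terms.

Sₙ = n/2 × (first + last)
Last term = a + (n-1)d = 20 + (49-1)×12 = 596
S_49 = 49/2 × (20 + 596)
S_49 = 49/2 × 616 = 15092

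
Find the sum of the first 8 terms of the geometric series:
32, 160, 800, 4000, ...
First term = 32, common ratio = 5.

Sₙ = a(1 - rⁿ) / (1 - r)
S_8 = 32(1 - 5^8) / (1 - 5)
S_8 = 32(1 - 390625) / (-4)
S_8 = 3124992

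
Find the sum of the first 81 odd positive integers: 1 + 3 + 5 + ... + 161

Sum of first n odd numbers = n²
= 81²
= 6561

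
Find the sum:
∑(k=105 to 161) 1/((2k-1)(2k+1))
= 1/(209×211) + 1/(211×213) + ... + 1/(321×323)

Partial fractions: 1/((2k-1)(2k+1)) = (1/2)[1/(2k-1) - 1/(2k+1)]
The series telescopes:
= (1/2)[1/209 - 1/323]
= 3/3553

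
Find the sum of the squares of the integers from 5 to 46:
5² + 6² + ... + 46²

Use ∑_{k=1}^{n} k² = n(n+1)(2n+1)/6, then subtract the first 4 terms.
∑_{k=1}^{46} k² = 46×47×93/6 = 33511
∑_{k=1}^{4} k² = 4×5×9/6 = 30
∑_{k=5}^{46} k² = 33511 - 30 = 33481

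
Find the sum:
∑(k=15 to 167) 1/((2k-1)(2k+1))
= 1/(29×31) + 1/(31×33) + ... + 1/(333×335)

Partial fractions: 1/((2k-1)(2k+1)) = (1/2)[1/(2k-1) - 1/(2k+1)]
The series telescopes:
= (1/2)[1/29 - 1/335]
= 153/9715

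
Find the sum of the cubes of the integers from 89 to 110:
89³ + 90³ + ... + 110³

Use ∑_{k=1}^{n} k³ = [n(n+1)/2]², then subtract the first 88 terms.
∑_{k=1}^{110} k³ = [110×111/2]² = 6105² = 37271025
∑_{k=1}^{88} k³ = [88×89/2]² = 3916² = 15335056
∑_{k=89}^{110} k³ = 37271025 - 15335056 = 21935969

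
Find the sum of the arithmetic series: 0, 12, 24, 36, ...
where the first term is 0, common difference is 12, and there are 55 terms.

Sₙ = n/2 × (first + last)
Last term = a + (n-1)d = 0 + (55-1)×12 = 648
S_55 = 55/2 × (0 + 648)
S_55 = 55/2 × 648 = 17820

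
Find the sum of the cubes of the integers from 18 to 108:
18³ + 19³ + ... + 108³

Use ∑_{k=1}^{n} k³ = [n(n+1)/2]², then subtract the first 17 terms.
∑_{k=1}^{108} k³ = [108×109/2]² = 5886² = 34644996
∑_{k=1}^{17} k³ = [17×18/2]² = 153² = 23409
∑_{k=18}^{108} k³ = 34644996 - 23409 = 34621587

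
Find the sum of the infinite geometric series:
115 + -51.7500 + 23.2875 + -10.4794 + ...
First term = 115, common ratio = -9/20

For |r| < 1, S = a / (1 - r)
S = 115 / (1 - (-9/20))
S = 115 / (29/20)
S = 2300/29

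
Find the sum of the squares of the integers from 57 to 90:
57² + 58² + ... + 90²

Use ∑_{k=1}^{n} k² = n(n+1)(2n+1)/6, then subtract the first 56 terms.
∑_{k=1}^{90} k² = 90×91×181/6 = 247065
∑_{k=1}^{56} k² = 56×57×113/6 = 60116
∑_{k=57}^{90} k² = 247065 - 60116 = 186949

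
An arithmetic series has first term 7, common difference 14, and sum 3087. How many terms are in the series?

Using S = n/2 × [2a + (n-1)d]
3087 = n/2 × [2(7) + (n-1)(14)]
3087 = n/2 × [14 + 14n - 14]
6174 = n × [0 + 14n]
14n² + (0)n - 6174 = 0
Discriminant: Δ = (0)² - 4(14)(-6174) = 0 + 345744 = 345744
√Δ = 588
n = [-(0) + √Δ] / (2·14) = (0 + 588) / 28 = 588 / 28 = 21
(The negative root is discarded since n must be a positive integer.)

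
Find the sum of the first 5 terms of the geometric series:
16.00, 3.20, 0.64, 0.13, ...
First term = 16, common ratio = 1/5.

Sₙ = a(1 - rⁿ) / (1 - r)
S_5 = 16(1 - (1/5)^5) / (1 - (1/5))
S_5 = 16(1 - (1/3125)) / (4/5)
S_5 = 12496/625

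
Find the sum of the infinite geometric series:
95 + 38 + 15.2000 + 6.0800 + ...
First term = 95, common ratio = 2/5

For |r| < 1, S = a / (1 - r)
S = 95 / (1 - (2/5))
S = 95 / (3/5)
S = 475/3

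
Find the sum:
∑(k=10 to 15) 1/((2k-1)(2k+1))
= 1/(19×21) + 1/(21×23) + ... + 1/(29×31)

Partial fractions: 1/((2k-1)(2k+1)) = (1/2)[1/(2k-1) - 1/(2k+1)]
The series telescopes:
= (1/2)[1/19 - 1/31]
= 6/589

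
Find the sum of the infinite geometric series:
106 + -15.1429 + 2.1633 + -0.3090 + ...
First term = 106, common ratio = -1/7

For |r| < 1, S = a / (1 - r)
S = 106 / (1 - (-1/7))
S = 106 / (8/7)
S = 371/4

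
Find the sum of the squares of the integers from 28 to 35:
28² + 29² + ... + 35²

Use ∑_{k=1}^{n} k² = n(n+1)(2n+1)/6, then subtract the first 27 terms.
∑_{k=1}^{35} k² = 35×36×71/6 = 14910
∑_{k=1}^{27} k² = 27×28×55/6 = 6930
∑_{k=28}^{35} k² = 14910 - 6930 = 7980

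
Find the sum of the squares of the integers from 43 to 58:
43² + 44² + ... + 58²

Use ∑_{k=1}^{n} k² = n(n+1)(2n+1)/6, then subtract the first 42 terms.
∑_{k=1}^{58} k² = 58×59×117/6 = 66729
∑_{k=1}^{42} k² = 42×43×85/6 = 25585
∑_{k=43}^{58} k² = 66729 - 25585 = 41144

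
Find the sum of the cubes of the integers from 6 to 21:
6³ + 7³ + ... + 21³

Use ∑_{k=1}^{n} k³ = [n(n+1)/2]², then subtract the first 5 terms.
∑_{k=1}^{21} k³ = [21×22/2]² = 231² = 53361
∑_{k=1}^{5} k³ = [5×6/2]² = 15² = 225
∑_{k=6}^{21} k³ = 53361 - 225 = 53136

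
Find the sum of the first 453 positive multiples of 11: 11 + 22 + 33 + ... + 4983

Factor out 11: = 11(1 + 2 + ... + 453) = 11 × n(n+1)/2
= 11 × 453×454/2
= 11 × 102831
= 1131141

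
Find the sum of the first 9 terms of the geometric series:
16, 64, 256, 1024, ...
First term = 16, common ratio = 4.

Sₙ = a(1 - rⁿ) / (1 - r)
S_9 = 16(1 - 4^9) / (1 - 4)
S_9 = 16(1 - 262144) / (-3)
S_9 = 1398096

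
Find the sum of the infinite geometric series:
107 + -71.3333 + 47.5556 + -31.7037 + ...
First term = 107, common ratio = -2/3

For |r| < 1, S = a / (1 - r)
S = 107 / (1 - (-2/3))
S = 107 / (5/3)
S = 321/5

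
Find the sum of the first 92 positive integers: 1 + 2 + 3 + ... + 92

Formula: ∑k = n(n+1)/2
= 92×93/2
= 8556/2
= 4278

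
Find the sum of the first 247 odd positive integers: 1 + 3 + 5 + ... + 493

Sum of first n odd numbers = n²
= 247²
= 61009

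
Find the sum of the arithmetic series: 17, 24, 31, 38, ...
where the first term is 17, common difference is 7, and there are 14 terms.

Sₙ = n/2 × (first + last)
Last term = a + (n-1)d = 17 + (14-1)×7 = 108
S_14 = 14/2 × (17 + 108)
S_14 = 14/2 × 125 = 875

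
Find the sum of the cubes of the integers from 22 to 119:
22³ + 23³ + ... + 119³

Use ∑_{k=1}^{n} k³ = [n(n+1)/2]², then subtract the first 21 terms.
∑_{k=1}^{119} k³ = [119×120/2]² = 7140² = 50979600
∑_{k=1}^{21} k³ = [21×22/2]² = 231² = 53361
∑_{k=22}^{119} k³ = 50979600 - 53361 = 50926239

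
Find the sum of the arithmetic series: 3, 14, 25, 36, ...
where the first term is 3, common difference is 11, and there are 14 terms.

Sₙ = n/2 × (first + last)
Last term = a + (n-1)d = 3 + (14-1)×11 = 146
S_14 = 14/2 × (3 + 146)
S_14 = 14/2 × 149 = 1043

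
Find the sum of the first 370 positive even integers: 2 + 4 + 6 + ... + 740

Sum of first n even numbers = n(n+1)
= 370×371
= 137270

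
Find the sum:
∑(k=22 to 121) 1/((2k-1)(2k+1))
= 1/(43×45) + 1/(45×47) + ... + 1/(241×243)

Partial fractions: 1/((2k-1)(2k+1)) = (1/2)[1/(2k-1) - 1/(2k+1)]
The series telescopes:
= (1/2)[1/43 - 1/243]
= 100/10449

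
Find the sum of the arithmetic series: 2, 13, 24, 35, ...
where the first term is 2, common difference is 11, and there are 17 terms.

Sₙ = n/2 × (first + last)
Last term = a + (n-1)d = 2 + (17-1)×11 = 178
S_17 = 17/2 × (2 + 178)
S_17 = 17/2 × 180 = 1530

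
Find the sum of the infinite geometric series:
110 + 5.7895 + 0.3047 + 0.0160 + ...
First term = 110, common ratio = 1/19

For |r| < 1, S = a / (1 - r)
S = 110 / (1 - (1/19))
S = 110 / (18/19)
S = 1045/9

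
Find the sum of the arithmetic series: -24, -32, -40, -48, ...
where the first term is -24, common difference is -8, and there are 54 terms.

Sₙ = n/2 × (first + last)
Last term = a + (n-1)d = -24 + (54-1)×(-8) = -448
S_54 = 54/2 × (-24 + (-448))
S_54 = 54/2 × (-472) = -12744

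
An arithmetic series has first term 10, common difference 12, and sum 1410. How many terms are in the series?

Using S = n/2 × [2a + (n-1)d]
1410 = n/2 × [2(10) + (n-1)(12)]
1410 = n/2 × [20 + 12n - 12]
2820 = n × [8 + 12n]
12n² + (8)n - 2820 = 0
Discriminant: Δ = (8)² - 4(12)(-2820) = 64 + 135360 = 135424
√Δ = 368
n = [-(8) + √Δ] / (2·12) = (-8 + 368) / 24 = 360 / 24 = 15
(The negative root is discarded since n must be a positive integer.)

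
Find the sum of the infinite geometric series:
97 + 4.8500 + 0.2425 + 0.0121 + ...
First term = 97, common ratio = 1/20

For |r| < 1, S = a / (1 - r)
S = 97 / (1 - (1/20))
S = 97 / (19/20)
S = 1940/19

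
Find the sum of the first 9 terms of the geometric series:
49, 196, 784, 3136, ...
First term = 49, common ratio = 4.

Sₙ = a(1 - rⁿ) / (1 - r)
S_9 = 49(1 - 4^9) / (1 - 4)
S_9 = 49(1 - 262144) / (-3)
S_9 = 4281669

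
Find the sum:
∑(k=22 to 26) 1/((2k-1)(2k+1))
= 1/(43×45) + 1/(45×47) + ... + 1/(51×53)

Partial fractions: 1/((2k-1)(2k+1)) = (1/2)[1/(2k-1) - 1/(2k+1)]
The series telescopes:
= (1/2)[1/43 - 1/53]
= 5/2279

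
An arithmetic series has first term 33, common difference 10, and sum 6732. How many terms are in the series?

Using S = n/2 × [2a + (n-1)d]
6732 = n/2 × [2(33) + (n-1)(10)]
6732 = n/2 × [66 + 10n - 10]
13464 = n × [56 + 10n]
10n² + (56)n - 13464 = 0
Discriminant: Δ = (56)² - 4(10)(-13464) = 3136 + 538560 = 541696
√Δ = 736
n = [-(56) + √Δ] / (2·10) = (-56 + 736) / 20 = 680 / 20 = 34
(The negative root is discarded since n must be a positive integer.)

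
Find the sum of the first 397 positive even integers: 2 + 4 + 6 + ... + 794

Sum of first n even numbers = n(n+1)
= 397×398
= 158006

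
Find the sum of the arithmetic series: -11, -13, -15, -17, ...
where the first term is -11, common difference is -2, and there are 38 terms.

Sₙ = n/2 × (first + last)
Last term = a + (n-1)d = -11 + (38-1)×(-2) = -85
S_38 = 38/2 × (-11 + (-85))
S_38 = 38/2 × (-96) = -1824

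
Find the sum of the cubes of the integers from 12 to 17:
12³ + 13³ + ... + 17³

Use ∑_{k=1}^{n} k³ = [n(n+1)/2]², then subtract the first 11 terms.
∑_{k=1}^{17} k³ = [17×18/2]² = 153² = 23409
∑_{k=1}^{11} k³ = [11×12/2]² = 66² = 4356
∑_{k=12}^{17} k³ = 23409 - 4356 = 19053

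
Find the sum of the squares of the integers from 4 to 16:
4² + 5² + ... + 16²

Use ∑_{k=1}^{n} k² = n(n+1)(2n+1)/6, then subtract the first 3 terms.
∑_{k=1}^{16} k² = 16×17×33/6 = 1496
∑_{k=1}^{3} k² = 3×4×7/6 = 14
∑_{k=4}^{16} k² = 1496 - 14 = 1482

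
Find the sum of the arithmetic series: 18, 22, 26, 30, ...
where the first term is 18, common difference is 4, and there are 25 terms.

Sₙ = n/2 × (first + last)
Last term = a + (n-1)d = 18 + (25-1)×4 = 114
S_25 = 25/2 × (18 + 114)
S_25 = 25/2 × 132 = 1650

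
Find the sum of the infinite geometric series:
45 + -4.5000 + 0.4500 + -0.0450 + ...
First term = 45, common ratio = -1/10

For |r| < 1, S = a / (1 - r)
S = 45 / (1 - (-1/10))
S = 45 / (11/10)
S = 450/11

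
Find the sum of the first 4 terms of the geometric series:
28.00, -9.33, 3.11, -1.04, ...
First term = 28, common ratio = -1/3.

Sₙ = a(1 - rⁿ) / (1 - r)
S_4 = 28(1 - (-1/3)^4) / (1 - (-1/3))
S_4 = 28(1 - (1/81)) / (4/3)
S_4 = 560/27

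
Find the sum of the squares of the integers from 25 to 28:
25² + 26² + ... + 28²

Use ∑_{k=1}^{n} k² = n(n+1)(2n+1)/6, then subtract the first 24 terms.
∑_{k=1}^{28} k² = 28×29×57/6 = 7714
∑_{k=1}^{24} k² = 24×25×49/6 = 4900
∑_{k=25}^{28} k² = 7714 - 4900 = 2814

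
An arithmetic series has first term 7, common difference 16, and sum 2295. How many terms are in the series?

Using S = n/2 × [2a + (n-1)d]
2295 = n/2 × [2(7) + (n-1)(16)]
2295 = n/2 × [14 + 16n - 16]
4590 = n × [-2 + 16n]
16n² + (-2)n - 4590 = 0
Discriminant: Δ = (-2)² - 4(16)(-4590) = 4 + 293760 = 293764
√Δ = 542
n = [-(-2) + √Δ] / (2·16) = (2 + 542) / 32 = 544 / 32 = 17
(The negative root is discarded since n must be a positive integer.)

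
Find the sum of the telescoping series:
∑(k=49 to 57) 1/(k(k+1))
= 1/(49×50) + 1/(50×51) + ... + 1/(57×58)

Partial fractions: 1/(k(k+1)) = 1/k - 1/(k+1)
The series telescopes:
= (1/49 - 1/50) + (1/50 - 1/51) + ... + (1/57 - 1/58)
= 1/49 - 1/58
= 9/2842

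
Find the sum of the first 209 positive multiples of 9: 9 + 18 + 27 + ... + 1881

Factor out 9: = 9(1 + 2 + ... + 209) = 9 × n(n+1)/2
= 9 × 209×210/2
= 9 × 21945
= 197505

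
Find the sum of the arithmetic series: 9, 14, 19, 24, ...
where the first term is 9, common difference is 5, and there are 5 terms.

Sₙ = n/2 × (first + last)
Last term = a + (n-1)d = 9 + (5-1)×5 = 29
S_5 = 5/2 × (9 + 29)
S_5 = 5/2 × 38 = 95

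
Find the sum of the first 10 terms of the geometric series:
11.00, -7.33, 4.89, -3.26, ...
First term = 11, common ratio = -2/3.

Sₙ = a(1 - rⁿ) / (1 - r)
S_10 = 11(1 - (-2/3)^10) / (1 - (-2/3))
S_10 = 11(1 - (1024/59049)) / (5/3)
S_10 = 127655/19683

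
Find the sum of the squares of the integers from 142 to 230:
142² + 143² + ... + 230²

Use ∑_{k=1}^{n} k² = n(n+1)(2n+1)/6, then subtract the first 141 terms.
∑_{k=1}^{230} k² = 230×231×461/6 = 4082155
∑_{k=1}^{141} k² = 141×142×283/6 = 944371
∑_{k=142}^{230} k² = 4082155 - 944371 = 3137784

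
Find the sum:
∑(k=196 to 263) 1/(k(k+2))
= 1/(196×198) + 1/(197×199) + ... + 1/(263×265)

Partial fractions: 1/(k(k+2)) = (1/2)[1/k - 1/(k+2)]
Telescoping leaves the first two and last two terms:
= (1/2)[1/196 + 1/197 - 1/264 - 1/265]
= 1767133/1350647760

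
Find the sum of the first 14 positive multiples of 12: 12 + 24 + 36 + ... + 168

Factor out 12: = 12(1 + 2 + ... + 14) = 12 × n(n+1)/2
= 12 × 14×15/2
= 12 × 105
= 1260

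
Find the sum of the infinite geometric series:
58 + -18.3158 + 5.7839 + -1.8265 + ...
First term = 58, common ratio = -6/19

For |r| < 1, S = a / (1 - r)
S = 58 / (1 - (-6/19))
S = 58 / (25/19)
S = 1102/25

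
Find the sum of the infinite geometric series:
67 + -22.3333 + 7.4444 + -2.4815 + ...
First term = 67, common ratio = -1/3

For |r| < 1, S = a / (1 - r)
S = 67 / (1 - (-1/3))
S = 67 / (4/3)
S = 201/4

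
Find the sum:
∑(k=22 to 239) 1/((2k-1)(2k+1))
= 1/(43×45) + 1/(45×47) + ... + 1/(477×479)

Partial fractions: 1/((2k-1)(2k+1)) = (1/2)[1/(2k-1) - 1/(2k+1)]
The series telescopes:
= (1/2)[1/43 - 1/479]
= 218/20597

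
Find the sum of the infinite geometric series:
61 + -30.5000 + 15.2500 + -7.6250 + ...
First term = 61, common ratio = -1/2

For |r| < 1, S = a / (1 - r)
S = 61 / (1 - (-1/2))
S = 61 / (3/2)
S = 122/3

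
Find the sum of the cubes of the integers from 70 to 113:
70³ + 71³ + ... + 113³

Use ∑_{k=1}^{n} k³ = [n(n+1)/2]², then subtract the first 69 terms.
∑_{k=1}^{113} k³ = [113×114/2]² = 6441² = 41486481
∑_{k=1}^{69} k³ = [69×70/2]² = 2415² = 5832225
∑_{k=70}^{113} k³ = 41486481 - 5832225 = 35654256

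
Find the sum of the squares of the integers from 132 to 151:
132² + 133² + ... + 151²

Use ∑_{k=1}^{n} k² = n(n+1)(2n+1)/6, then subtract the first 131 terms.
∑_{k=1}^{151} k² = 151×152×303/6 = 1159076
∑_{k=1}^{131} k² = 131×132×263/6 = 757966
∑_{k=132}^{151} k² = 1159076 - 757966 = 401110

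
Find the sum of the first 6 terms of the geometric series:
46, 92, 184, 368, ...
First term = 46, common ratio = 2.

Sₙ = a(1 - rⁿ) / (1 - r)
S_6 = 46(1 - 2^6) / (1 - 2)
S_6 = 46(1 - 64) / (-1)
S_6 = 2898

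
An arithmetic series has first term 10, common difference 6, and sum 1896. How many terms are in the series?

Using S = n/2 × [2a + (n-1)d]
1896 = n/2 × [2(10) + (n-1)(6)]
1896 = n/2 × [20 + 6n - 6]
3792 = n × [14 + 6n]
6n² + (14)n - 3792 = 0
Discriminant: Δ = (14)² - 4(6)(-3792) = 196 + 91008 = 91204
√Δ = 302
n = [-(14) + √Δ] / (2·6) = (-14 + 302) / 12 = 288 / 12 = 24
(The negative root is discarded since n must be a positive integer.)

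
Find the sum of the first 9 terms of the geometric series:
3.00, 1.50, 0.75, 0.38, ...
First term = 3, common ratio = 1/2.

Sₙ = a(1 - rⁿ) / (1 - r)
S_9 = 3(1 - (1/2)^9) / (1 - (1/2))
S_9 = 3(1 - (1/512)) / (1/2)
S_9 = 1533/256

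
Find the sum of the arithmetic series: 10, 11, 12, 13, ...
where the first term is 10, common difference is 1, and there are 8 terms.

Sₙ = n/2 × (first + last)
Last term = a + (n-1)d = 10 + (8-1)×1 = 17
S_8 = 8/2 × (10 + 17)
S_8 = 8/2 × 27 = 108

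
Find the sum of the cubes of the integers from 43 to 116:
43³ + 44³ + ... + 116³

Use ∑_{k=1}^{n} k³ = [n(n+1)/2]², then subtract the first 42 terms.
∑_{k=1}^{116} k³ = [116×117/2]² = 6786² = 46049796
∑_{k=1}^{42} k³ = [42×43/2]² = 903² = 815409
∑_{k=43}^{116} k³ = 46049796 - 815409 = 45234387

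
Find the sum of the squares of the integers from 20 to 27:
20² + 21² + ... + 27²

Use ∑_{k=1}^{n} k² = n(n+1)(2n+1)/6, then subtract the first 19 terms.
∑_{k=1}^{27} k² = 27×28×55/6 = 6930
∑_{k=1}^{19} k² = 19×20×39/6 = 2470
∑_{k=20}^{27} k² = 6930 - 2470 = 4460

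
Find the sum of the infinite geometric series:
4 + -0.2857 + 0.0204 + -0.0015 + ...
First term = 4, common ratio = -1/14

For |r| < 1, S = a / (1 - r)
S = 4 / (1 - (-1/14))
S = 4 / (15/14)
S = 56/15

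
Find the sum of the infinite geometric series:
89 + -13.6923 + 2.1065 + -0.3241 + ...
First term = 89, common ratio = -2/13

For |r| < 1, S = a / (1 - r)
S = 89 / (1 - (-2/13))
S = 89 / (15/13)
S = 1157/15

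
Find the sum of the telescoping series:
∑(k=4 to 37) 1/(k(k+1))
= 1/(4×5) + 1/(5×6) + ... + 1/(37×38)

Partial fractions: 1/(k(k+1)) = 1/k - 1/(k+1)
The series telescopes:
= (1/4 - 1/5) + (1/5 - 1/6) + ... + (1/37 - 1/38)
= 1/4 - 1/38
= 17/76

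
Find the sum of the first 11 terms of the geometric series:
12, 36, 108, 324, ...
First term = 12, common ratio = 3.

Sₙ = a(1 - rⁿ) / (1 - r)
S_11 = 12(1 - 3^11) / (1 - 3)
S_11 = 12(1 - 177147) / (-2)
S_11 = 1062876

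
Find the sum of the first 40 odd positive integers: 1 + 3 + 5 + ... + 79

Sum of first n odd numbers = n²
= 40²
= 1600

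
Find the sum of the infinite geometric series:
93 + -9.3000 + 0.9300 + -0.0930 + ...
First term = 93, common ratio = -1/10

For |r| < 1, S = a / (1 - r)
S = 93 / (1 - (-1/10))
S = 93 / (11/10)
S = 930/11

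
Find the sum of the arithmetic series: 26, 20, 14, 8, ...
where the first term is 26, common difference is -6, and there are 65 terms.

Sₙ = n/2 × (first + last)
Last term = a + (n-1)d = 26 + (65-1)×(-6) = -358
S_65 = 65/2 × (26 + (-358))
S_65 = 65/2 × (-332) = -10790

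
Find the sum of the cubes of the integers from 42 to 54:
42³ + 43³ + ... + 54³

Use ∑_{k=1}^{n} k³ = [n(n+1)/2]², then subtract the first 41 terms.
∑_{k=1}^{54} k³ = [54×55/2]² = 1485² = 2205225
∑_{k=1}^{41} k³ = [41×42/2]² = 861² = 741321
∑_{k=42}^{54} k³ = 2205225 - 741321 = 1463904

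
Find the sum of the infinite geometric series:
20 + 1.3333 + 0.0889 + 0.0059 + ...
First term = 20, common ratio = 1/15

For |r| < 1, S = a / (1 - r)
S = 20 / (1 - (1/15))
S = 20 / (14/15)
S = 150/7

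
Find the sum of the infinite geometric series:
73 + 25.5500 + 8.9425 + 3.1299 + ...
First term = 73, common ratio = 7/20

For |r| < 1, S = a / (1 - r)
S = 73 / (1 - (7/20))
S = 73 / (13/20)
S = 1460/13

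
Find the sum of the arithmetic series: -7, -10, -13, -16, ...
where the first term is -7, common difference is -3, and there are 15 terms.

Sₙ = n/2 × (first + last)
Last term = a + (n-1)d = -7 + (15-1)×(-3) = -49
S_15 = 15/2 × (-7 + (-49))
S_15 = 15/2 × (-56) = -420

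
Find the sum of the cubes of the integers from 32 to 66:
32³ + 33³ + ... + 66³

Use ∑_{k=1}^{n} k³ = [n(n+1)/2]², then subtract the first 31 terms.
∑_{k=1}^{66} k³ = [66×67/2]² = 2211² = 4888521
∑_{k=1}^{31} k³ = [31×32/2]² = 496² = 246016
∑_{k=32}^{66} k³ = 4888521 - 246016 = 4642505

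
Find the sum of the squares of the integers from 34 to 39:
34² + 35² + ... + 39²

Use ∑_{k=1}^{n} k² = n(n+1)(2n+1)/6, then subtract the first 33 terms.
∑_{k=1}^{39} k² = 39×40×79/6 = 20540
∑_{k=1}^{33} k² = 33×34×67/6 = 12529
∑_{k=34}^{39} k² = 20540 - 12529 = 8011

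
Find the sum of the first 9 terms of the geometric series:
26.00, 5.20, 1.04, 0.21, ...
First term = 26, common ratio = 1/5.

Sₙ = a(1 - rⁿ) / (1 - r)
S_9 = 26(1 - (1/5)^9) / (1 - (1/5))
S_9 = 26(1 - (1/1953125)) / (4/5)
S_9 = 12695306/390625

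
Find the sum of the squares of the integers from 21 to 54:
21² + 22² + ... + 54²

Use ∑_{k=1}^{n} k² = n(n+1)(2n+1)/6, then subtract the first 20 terms.
∑_{k=1}^{54} k² = 54×55×109/6 = 53955
∑_{k=1}^{20} k² = 20×21×41/6 = 2870
∑_{k=21}^{54} k² = 53955 - 2870 = 51085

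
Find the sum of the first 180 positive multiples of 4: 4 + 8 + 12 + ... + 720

Factor out 4: = 4(1 + 2 + ... + 180) = 4 × n(n+1)/2
= 4 × 180×181/2
= 4 × 16290
= 65160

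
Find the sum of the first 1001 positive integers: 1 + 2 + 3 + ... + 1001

Formula: ∑k = n(n+1)/2
= 1001×1002/2
= 1003002/2
= 501501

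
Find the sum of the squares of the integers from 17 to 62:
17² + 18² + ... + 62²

Use ∑_{k=1}^{n} k² = n(n+1)(2n+1)/6, then subtract the first 16 terms.
∑_{k=1}^{62} k² = 62×63×125/6 = 81375
∑_{k=1}^{16} k² = 16×17×33/6 = 1496
∑_{k=17}^{62} k² = 81375 - 1496 = 79879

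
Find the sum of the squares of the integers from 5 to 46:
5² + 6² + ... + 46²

Use ∑_{k=1}^{n} k² = n(n+1)(2n+1)/6, then subtract the first 4 terms.
∑_{k=1}^{46} k² = 46×47×93/6 = 33511
∑_{k=1}^{4} k² = 4×5×9/6 = 30
∑_{k=5}^{46} k² = 33511 - 30 = 33481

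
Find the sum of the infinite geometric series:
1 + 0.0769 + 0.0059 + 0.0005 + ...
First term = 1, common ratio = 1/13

For |r| < 1, S = a / (1 - r)
S = 1 / (1 - (1/13))
S = 1 / (12/13)
S = 13/12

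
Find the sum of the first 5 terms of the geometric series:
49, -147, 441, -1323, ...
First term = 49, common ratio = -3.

Sₙ = a(1 - rⁿ) / (1 - r)
S_5 = 49(1 - (-3)^5) / (1 - (-3))
S_5 = 49(1 - (-243)) / (4)
S_5 = 2989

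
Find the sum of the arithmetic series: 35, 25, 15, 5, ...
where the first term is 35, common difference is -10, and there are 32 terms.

Sₙ = n/2 × (first + last)
Last term = a + (n-1)d = 35 + (32-1)×(-10) = -275
S_32 = 32/2 × (35 + (-275))
S_32 = 32/2 × (-240) = -3840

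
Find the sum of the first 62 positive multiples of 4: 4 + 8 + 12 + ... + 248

Factor out 4: = 4(1 + 2 + ... + 62) = 4 × n(n+1)/2
= 4 × 62×63/2
= 4 × 1953
= 7812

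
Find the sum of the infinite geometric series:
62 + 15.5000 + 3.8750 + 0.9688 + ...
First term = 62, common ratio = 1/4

For |r| < 1, S = a / (1 - r)
S = 62 / (1 - (1/4))
S = 62 / (3/4)
S = 248/3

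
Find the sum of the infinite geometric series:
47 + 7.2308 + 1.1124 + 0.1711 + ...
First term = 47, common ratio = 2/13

For |r| < 1, S = a / (1 - r)
S = 47 / (1 - (2/13))
S = 47 / (11/13)
S = 611/11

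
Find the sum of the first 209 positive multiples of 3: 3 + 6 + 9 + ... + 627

Factor out 3: = 3(1 + 2 + ... + 209) = 3 × n(n+1)/2
= 3 × 209×210/2
= 3 × 21945
= 65835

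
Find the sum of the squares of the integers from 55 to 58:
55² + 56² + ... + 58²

Use ∑_{k=1}^{n} k² = n(n+1)(2n+1)/6, then subtract the first 54 terms.
∑_{k=1}^{58} k² = 58×59×117/6 = 66729
∑_{k=1}^{54} k² = 54×55×109/6 = 53955
∑_{k=55}^{58} k² = 66729 - 53955 = 12774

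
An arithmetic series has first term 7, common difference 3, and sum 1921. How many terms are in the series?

Using S = n/2 × [2a + (n-1)d]
1921 = n/2 × [2(7) + (n-1)(3)]
1921 = n/2 × [14 + 3n - 3]
3842 = n × [11 + 3n]
3n² + (11)n - 3842 = 0
Discriminant: Δ = (11)² - 4(3)(-3842) = 121 + 46104 = 46225
√Δ = 215
n = [-(11) + √Δ] / (2·3) = (-11 + 215) / 6 = 204 / 6 = 34
(The negative root is discarded since n must be a positive integer.)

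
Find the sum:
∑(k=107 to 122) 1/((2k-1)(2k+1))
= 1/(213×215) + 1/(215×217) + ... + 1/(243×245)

Partial fractions: 1/((2k-1)(2k+1)) = (1/2)[1/(2k-1) - 1/(2k+1)]
The series telescopes:
= (1/2)[1/213 - 1/245]
= 16/52185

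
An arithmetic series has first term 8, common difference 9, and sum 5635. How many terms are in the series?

Using S = n/2 × [2a + (n-1)d]
5635 = n/2 × [2(8) + (n-1)(9)]
5635 = n/2 × [16 + 9n - 9]
11270 = n × [7 + 9n]
9n² + (7)n - 11270 = 0
Discriminant: Δ = (7)² - 4(9)(-11270) = 49 + 405720 = 405769
√Δ = 637
n = [-(7) + √Δ] / (2·9) = (-7 + 637) / 18 = 630 / 18 = 35
(The negative root is discarded since n must be a positive integer.)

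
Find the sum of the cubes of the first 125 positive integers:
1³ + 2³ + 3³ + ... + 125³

Formula: ∑k³ = [n(n+1)/2]²
= [125×126/2]²
= 7875²
= 62015625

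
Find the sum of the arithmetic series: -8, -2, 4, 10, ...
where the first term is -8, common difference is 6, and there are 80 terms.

Sₙ = n/2 × (first + last)
Last term = a + (n-1)d = -8 + (80-1)×6 = 466
S_80 = 80/2 × (-8 + 466)
S_80 = 80/2 × 458 = 18320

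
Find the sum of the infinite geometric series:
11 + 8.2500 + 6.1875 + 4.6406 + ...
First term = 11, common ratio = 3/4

For |r| < 1, S = a / (1 - r)
S = 11 / (1 - (3/4))
S = 11 / (1/4)
S = 44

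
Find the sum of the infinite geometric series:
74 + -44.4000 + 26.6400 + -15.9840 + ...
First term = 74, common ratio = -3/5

For |r| < 1, S = a / (1 - r)
S = 74 / (1 - (-3/5))
S = 74 / (8/5)
S = 185/4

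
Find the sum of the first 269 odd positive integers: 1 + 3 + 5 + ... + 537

Sum of first n odd numbers = n²
= 269²
= 72361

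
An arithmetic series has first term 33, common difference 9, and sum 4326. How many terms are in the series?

Using S = n/2 × [2a + (n-1)d]
4326 = n/2 × [2(33) + (n-1)(9)]
4326 = n/2 × [66 + 9n - 9]
8652 = n × [57 + 9n]
9n² + (57)n - 8652 = 0
Discriminant: Δ = (57)² - 4(9)(-8652) = 3249 + 311472 = 314721
√Δ = 561
n = [-(57) + √Δ] / (2·9) = (-57 + 561) / 18 = 504 / 18 = 28
(The negative root is discarded since n must be a positive integer.)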